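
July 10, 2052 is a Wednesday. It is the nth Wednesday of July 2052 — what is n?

Day 10 falls in week ⌈10/7⌉ of the month.
Days 1–7 hold the 1st Wednesday, 8–14 the 2nd, 15–21 the 3rd, 22–28 the 4th, 29–31 the 5th.
10 is in the range for the 2nd.

2nd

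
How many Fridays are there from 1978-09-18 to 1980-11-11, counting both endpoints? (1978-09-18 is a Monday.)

1978-09-18 is a Monday; the first Friday on or after it is 1978-09-22 (4 days later).
From 1978-09-22 to 1980-11-11: 100 + 365 + 316 = 781 days (rest of 1978, 1979, to 1980-11-11 in 1980).
781 ÷ 7 = 111 full weeks with remainder 4, so 111 more Fridays after the first → 112.

112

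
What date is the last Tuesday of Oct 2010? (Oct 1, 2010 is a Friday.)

Oct 26, 2010

Oct 2010 begins on a Friday, so the first Tuesday is Oct 5 (4 days later).
Oct 2010 has 31 days. Adding weeks: 5, 12, 19, 26 — the last one ≤ 31 is the 26th.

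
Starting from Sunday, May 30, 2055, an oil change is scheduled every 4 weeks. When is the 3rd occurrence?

July 25, 2055

The 3rd occurrence is 2 intervals after the first: 2 × 28 = 56 days after May 30, 2055.
May has 31 days — 1 day to the end of May leaves 55.
June has 30 days (25 left).
25 days into July → July 25, 2055.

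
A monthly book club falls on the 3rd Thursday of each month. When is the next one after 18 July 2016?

21 July 2016

July 2016 starts on a Friday; its first Thursday is the 7th, so the 3rd Thursday is the 21st — 21 July 2016.
21 July 2016 is after 18 July 2016, so that is the next one.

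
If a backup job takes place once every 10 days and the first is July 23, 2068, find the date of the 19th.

The 19th occurrence is 18 intervals after the first: 18 × 10 = 180 days after July 23, 2068.
July has 31 days — 8 days to the end of July leaves 172.
August has 31 days (141 left).
September has 30 days (111 left).
October has 31 days (80 left).
November has 30 days (50 left).
December has 31 days (19 left).
19 days into January → January 19, 2069.

January 19, 2069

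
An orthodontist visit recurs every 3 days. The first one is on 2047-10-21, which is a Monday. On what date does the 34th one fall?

The 34th occurrence is 33 intervals after the first: 33 × 3 = 99 days after 2047-10-21.
October has 31 days — 10 days to the end of October leaves 89.
November has 30 days (59 left).
December has 31 days (28 left).
28 days into January → 2048-01-28.

2048-01-28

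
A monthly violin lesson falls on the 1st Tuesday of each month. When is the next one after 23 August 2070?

2 September 2070

August 2070 starts on a Friday, so its 1st Tuesday is 5 August 2070 (4 days in).
That is not after 23 August 2070, so look at September 2070.
September 2070 starts on a Monday, so its 1st Tuesday is 2 September 2070 (1 day in).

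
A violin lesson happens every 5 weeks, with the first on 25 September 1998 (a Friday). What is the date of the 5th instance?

12 February 1999

The 5th occurrence is 4 intervals after the first: 4 × 35 = 140 days after 25 September 1998.
September has 30 days — 5 days to the end of September leaves 135.
October has 31 days (104 left).
November has 30 days (74 left).
December has 31 days (43 left).
January has 31 days (12 left).
12 days into February → 12 February 1999.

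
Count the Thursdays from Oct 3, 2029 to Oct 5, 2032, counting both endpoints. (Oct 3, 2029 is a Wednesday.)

157

Oct 3, 2029 is a Wednesday; the first Thursday on or after it is Oct 4, 2029 (1 day later).
From Oct 4, 2029 to Oct 5, 2032: 88 + 365 + 365 + 279 = 1097 days (rest of 2029, 2030, 2031, to Oct 5, 2032 in 2032).
1097 ÷ 7 = 156 full weeks with remainder 5, so 156 more Thursdays after the first → 157.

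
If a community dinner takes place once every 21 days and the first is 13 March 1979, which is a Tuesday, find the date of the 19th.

The 19th occurrence is 18 intervals after the first: 18 × 21 = 378 days after 13 March 1979.
March has 31 days — 18 days to the end of March leaves 360.
April has 30 days (330 left).
May has 31 days (299 left).
June has 30 days (269 left).
July has 31 days (238 left).
August has 31 days (207 left).
September has 30 days (177 left).
October has 31 days (146 left).
November has 30 days (116 left).
December has 31 days (85 left).
January has 31 days (54 left).
February has 29 days (25 left).
25 days into March → 25 March 1980.

25 March 1980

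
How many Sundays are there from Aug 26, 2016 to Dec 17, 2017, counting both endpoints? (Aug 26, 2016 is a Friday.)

Aug 26, 2016 is a Friday; the first Sunday on or after it is Aug 28, 2016 (2 days later).
From Aug 28, 2016 to Dec 17, 2017: 125 + 351 = 476 days (rest of 2016, to Dec 17, 2017 in 2017).
476 ÷ 7 = 68 full weeks with remainder 0, so 68 more Sundays after the first → 69.

69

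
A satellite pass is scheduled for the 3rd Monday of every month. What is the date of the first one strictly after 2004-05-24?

2004-06-21

May 2004 starts on a Saturday; its first Monday is the 3rd, so the 3rd Monday is the 17th — 2004-05-17.
That is not after 2004-05-24, so look at June 2004.
June 2004 starts on a Tuesday; its first Monday is the 7th, so the 3rd Monday is the 21st — 2004-06-21.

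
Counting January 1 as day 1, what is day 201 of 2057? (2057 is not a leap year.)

January has 31 days (201 − 31 = 170 remain).
February has 28 days (170 − 28 = 142 remain).
March has 31 days (142 − 31 = 111 remain).
April has 30 days (111 − 30 = 81 remain).
May has 31 days (81 − 31 = 50 remain).
June has 30 days (50 − 30 = 20 remain).
20 into July → July 20.

20 July 2057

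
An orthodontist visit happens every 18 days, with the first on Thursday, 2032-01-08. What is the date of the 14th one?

The 14th occurrence is 13 intervals after the first: 13 × 18 = 234 days after 2032-01-08.
January has 31 days — 23 days to the end of January leaves 211.
February has 29 days (182 left).
March has 31 days (151 left).
April has 30 days (121 left).
May has 31 days (90 left).
June has 30 days (60 left).
July has 31 days (29 left).
29 days into August → 2032-08-29.

2032-08-29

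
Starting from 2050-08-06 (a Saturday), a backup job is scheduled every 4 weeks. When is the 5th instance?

The 5th occurrence is 4 intervals after the first: 4 × 28 = 112 days after 2050-08-06.
August has 31 days — 25 days to the end of August leaves 87.
September has 30 days (57 left).
October has 31 days (26 left).
26 days into November → 2050-11-26.

2050-11-26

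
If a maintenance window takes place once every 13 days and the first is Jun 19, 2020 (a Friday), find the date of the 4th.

Jul 28, 2020

The 4th occurrence is 3 intervals after the first: 3 × 13 = 39 days after Jun 19, 2020.
Jun has 30 days — 11 days to the end of Jun leaves 28.
28 days into Jul → Jul 28, 2020.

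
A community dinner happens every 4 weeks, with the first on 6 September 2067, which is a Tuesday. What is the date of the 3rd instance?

The 3rd occurrence is 2 intervals after the first: 2 × 28 = 56 days after 6 September 2067.
September has 30 days — 24 days to the end of September leaves 32.
October has 31 days (1 left).
1 day into November → 1 November 2067.

1 November 2067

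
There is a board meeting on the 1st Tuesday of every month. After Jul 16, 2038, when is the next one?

Jul 2038 starts on a Thursday, so its 1st Tuesday is Jul 6, 2038 (5 days in).
That is not after Jul 16, 2038, so look at Aug 2038.
Aug 2038 starts on a Sunday, so its 1st Tuesday is Aug 3, 2038 (2 days in).

Aug 3, 2038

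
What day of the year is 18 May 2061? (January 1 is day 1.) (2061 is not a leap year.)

138

Days in months before May: 31 + 28 + 31 + 30 = 120.
Plus 18 days into May → day 138.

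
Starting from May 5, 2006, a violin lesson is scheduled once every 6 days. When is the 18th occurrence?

The 18th occurrence is 17 intervals after the first: 17 × 6 = 102 days after May 5, 2006.
May has 31 days — 26 days to the end of May leaves 76.
Jun has 30 days (46 left).
Jul has 31 days (15 left).
15 days into Aug → Aug 15, 2006.

Aug 15, 2006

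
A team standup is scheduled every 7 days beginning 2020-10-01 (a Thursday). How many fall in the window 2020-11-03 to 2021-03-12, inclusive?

Occurrences land 7·i days after 2020-10-01 for i = 0, 1, 2, …
2020-11-03 is 33 days after the start; 33 ÷ 7 = 4 remainder 5; since the remainder is 5, round up to i = 5. First occurrence in the window: #6 on 2020-11-05 (5×7 = 35 days in).
2021-03-12 is 162 days after the start; 162 ÷ 7 = 23 remainder 1. Last occurrence in the window: #24 on 2021-03-11.
Occurrences #6 through #24: 19 in total.

19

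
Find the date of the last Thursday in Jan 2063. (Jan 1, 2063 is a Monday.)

Jan 25, 2063

Jan 2063 begins on a Monday, so the first Thursday is Jan 4 (3 days later).
Jan 2063 has 31 days. Adding weeks: 4, 11, 18, 25 — the last one ≤ 31 is the 25th.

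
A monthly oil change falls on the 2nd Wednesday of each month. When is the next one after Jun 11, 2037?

Jul 8, 2037

Jun 2037 starts on a Monday; its first Wednesday is the 3rd, so the 2nd Wednesday is the 10th — Jun 10, 2037.
That is not after Jun 11, 2037, so look at Jul 2037.
Jul 2037 starts on a Wednesday; its first Wednesday is the 1st, so the 2nd Wednesday is the 8th — Jul 8, 2037.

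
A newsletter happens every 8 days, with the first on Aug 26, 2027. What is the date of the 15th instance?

The 15th occurrence is 14 intervals after the first: 14 × 8 = 112 days after Aug 26, 2027.
Aug has 31 days — 5 days to the end of Aug leaves 107.
Sep has 30 days (77 left).
Oct has 31 days (46 left).
Nov has 30 days (16 left).
16 days into Dec → Dec 16, 2027.

Dec 16, 2027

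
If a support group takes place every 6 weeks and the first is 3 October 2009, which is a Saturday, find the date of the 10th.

The 10th occurrence is 9 intervals after the first: 9 × 42 = 378 days after 3 October 2009.
October has 31 days — 28 days to the end of October leaves 350.
November has 30 days (320 left).
December has 31 days (289 left).
January has 31 days (258 left).
February has 28 days (230 left).
March has 31 days (199 left).
April has 30 days (169 left).
May has 31 days (138 left).
June has 30 days (108 left).
July has 31 days (77 left).
August has 31 days (46 left).
September has 30 days (16 left).
16 days into October → 16 October 2010.

16 October 2010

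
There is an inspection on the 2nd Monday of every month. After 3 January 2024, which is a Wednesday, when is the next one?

January 2024 starts on a Monday; its first Monday is the 1st, so the 2nd Monday is the 8th — 8 January 2024.
8 January 2024 is after 3 January 2024, so that is the next one.

8 January 2024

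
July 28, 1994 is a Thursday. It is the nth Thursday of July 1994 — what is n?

4th

Day 28 falls in week ⌈28/7⌉ of the month.
Days 1–7 hold the 1st Thursday, 8–14 the 2nd, 15–21 the 3rd, 22–28 the 4th, 29–31 the 5th.
28 is in the range for the 4th.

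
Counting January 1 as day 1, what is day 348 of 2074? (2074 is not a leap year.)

December 14, 2074

January has 31 days (348 − 31 = 317 remain).
February has 28 days (317 − 28 = 289 remain).
March has 31 days (289 − 31 = 258 remain).
April has 30 days (258 − 30 = 228 remain).
May has 31 days (228 − 31 = 197 remain).
June has 30 days (197 − 30 = 167 remain).
July has 31 days (167 − 31 = 136 remain).
August has 31 days (136 − 31 = 105 remain).
September has 30 days (105 − 30 = 75 remain).
October has 31 days (75 − 31 = 44 remain).
November has 30 days (44 − 30 = 14 remain).
14 into December → December 14.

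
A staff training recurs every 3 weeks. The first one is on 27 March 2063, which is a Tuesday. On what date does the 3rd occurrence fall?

8 May 2063

The 3rd occurrence is 2 intervals after the first: 2 × 21 = 42 days after 27 March 2063.
March has 31 days — 4 days to the end of March leaves 38.
April has 30 days (8 left).
8 days into May → 8 May 2063.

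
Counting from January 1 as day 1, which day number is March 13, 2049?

Days in months before March: 31 + 28 = 59.
Plus 13 days into March → day 72.

72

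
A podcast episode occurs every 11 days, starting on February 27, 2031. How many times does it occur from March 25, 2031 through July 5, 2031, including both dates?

9

Occurrences land 11·i days after February 27, 2031 for i = 0, 1, 2, …
March 25, 2031 is 26 days after the start; 26 ÷ 11 = 2 remainder 4; since the remainder is 4, round up to i = 3. First occurrence in the window: #4 on April 1, 2031 (3×11 = 33 days in).
July 5, 2031 is 128 days after the start; 128 ÷ 11 = 11 remainder 7. Last occurrence in the window: #12 on June 28, 2031.
Occurrences #4 through #12: 9 in total.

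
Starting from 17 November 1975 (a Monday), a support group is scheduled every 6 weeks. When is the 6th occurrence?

The 6th occurrence is 5 intervals after the first: 5 × 42 = 210 days after 17 November 1975.
November has 30 days — 13 days to the end of November leaves 197.
December has 31 days (166 left).
January has 31 days (135 left).
February has 29 days (106 left).
March has 31 days (75 left).
April has 30 days (45 left).
May has 31 days (14 left).
14 days into June → 14 June 1976.

14 June 1976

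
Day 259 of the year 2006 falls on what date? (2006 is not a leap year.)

16 September 2006

January has 31 days (259 − 31 = 228 remain).
February has 28 days (228 − 28 = 200 remain).
March has 31 days (200 − 31 = 169 remain).
April has 30 days (169 − 30 = 139 remain).
May has 31 days (139 − 31 = 108 remain).
June has 30 days (108 − 30 = 78 remain).
July has 31 days (78 − 31 = 47 remain).
August has 31 days (47 − 31 = 16 remain).
16 into September → September 16.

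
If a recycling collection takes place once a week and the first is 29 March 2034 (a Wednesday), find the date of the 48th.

The 48th occurrence is 47 intervals after the first: 47 × 7 = 329 days after 29 March 2034.
March has 31 days — 2 days to the end of March leaves 327.
April has 30 days (297 left).
May has 31 days (266 left).
June has 30 days (236 left).
July has 31 days (205 left).
August has 31 days (174 left).
September has 30 days (144 left).
October has 31 days (113 left).
November has 30 days (83 left).
December has 31 days (52 left).
January has 31 days (21 left).
21 days into February → 21 February 2035.

21 February 2035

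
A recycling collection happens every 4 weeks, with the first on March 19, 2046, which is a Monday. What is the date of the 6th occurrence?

August 6, 2046

The 6th occurrence is 5 intervals after the first: 5 × 28 = 140 days after March 19, 2046.
March has 31 days — 12 days to the end of March leaves 128.
April has 30 days (98 left).
May has 31 days (67 left).
June has 30 days (37 left).
July has 31 days (6 left).
6 days into August → August 6, 2046.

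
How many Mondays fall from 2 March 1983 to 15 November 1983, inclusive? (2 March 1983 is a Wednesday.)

2 March 1983 is a Wednesday; the first Monday on or after it is 7 March 1983 (5 days later).
From 7 March 1983 to 15 November 1983: 24 + 30 + 31 + 30 + 31 + 31 + 30 + 31 + 15 = 253 days (rest of March, April, May, June, July, August, September, October, November).
253 ÷ 7 = 36 full weeks with remainder 1, so 36 more Mondays after the first → 37.

37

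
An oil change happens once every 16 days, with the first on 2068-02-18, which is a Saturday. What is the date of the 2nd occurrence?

2068-03-05

The 2nd occurrence is 1 interval after the first: 1 × 16 = 16 days after 2068-02-18.
February has 29 days — 11 days to the end of February leaves 5.
5 days into March → 2068-03-05.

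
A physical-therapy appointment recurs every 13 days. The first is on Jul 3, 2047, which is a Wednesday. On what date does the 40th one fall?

The 40th occurrence is 39 intervals after the first: 39 × 13 = 507 days after Jul 3, 2047.
Jul has 31 days — 28 days to the end of Jul leaves 479.
From end of Jul to end of 2047 is 153 days (326 left).
Jan has 31 days (295 left).
Feb has 29 days (266 left).
Mar has 31 days (235 left).
Apr has 30 days (205 left).
May has 31 days (174 left).
Jun has 30 days (144 left).
Jul has 31 days (113 left).
Aug has 31 days (82 left).
Sep has 30 days (52 left).
Oct has 31 days (21 left).
21 days into Nov → Nov 21, 2048.

Nov 21, 2048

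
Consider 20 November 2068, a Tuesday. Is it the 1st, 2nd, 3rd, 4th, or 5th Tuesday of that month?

Day 20 falls in week ⌈20/7⌉ of the month.
Days 1–7 hold the 1st Tuesday, 8–14 the 2nd, 15–21 the 3rd, 22–28 the 4th, 29–31 the 5th.
20 is in the range for the 3rd.

3rd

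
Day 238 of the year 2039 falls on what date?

Aug 26, 2039

Jan has 31 days (238 − 31 = 207 remain).
Feb has 28 days (207 − 28 = 179 remain).
Mar has 31 days (179 − 31 = 148 remain).
Apr has 30 days (148 − 30 = 118 remain).
May has 31 days (118 − 31 = 87 remain).
Jun has 30 days (87 − 30 = 57 remain).
Jul has 31 days (57 − 31 = 26 remain).
26 into Aug → Aug 26.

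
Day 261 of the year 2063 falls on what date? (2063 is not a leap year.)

January has 31 days (261 − 31 = 230 remain).
February has 28 days (230 − 28 = 202 remain).
March has 31 days (202 − 31 = 171 remain).
April has 30 days (171 − 30 = 141 remain).
May has 31 days (141 − 31 = 110 remain).
June has 30 days (110 − 30 = 80 remain).
July has 31 days (80 − 31 = 49 remain).
August has 31 days (49 − 31 = 18 remain).
18 into September → September 18.

18 September 2063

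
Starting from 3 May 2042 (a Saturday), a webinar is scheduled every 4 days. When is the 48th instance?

The 48th occurrence is 47 intervals after the first: 47 × 4 = 188 days after 3 May 2042.
May has 31 days — 28 days to the end of May leaves 160.
June has 30 days (130 left).
July has 31 days (99 left).
August has 31 days (68 left).
September has 30 days (38 left).
October has 31 days (7 left).
7 days into November → 7 November 2042.

7 November 2042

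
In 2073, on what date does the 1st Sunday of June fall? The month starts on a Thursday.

June 2073 begins on a Thursday, so the first Sunday is June 4 (3 days later).

2073-06-04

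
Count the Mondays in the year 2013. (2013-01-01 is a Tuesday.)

52

2013-01-01 is a Tuesday; the first Monday on or after it is 2013-01-07 (6 days later).
From 2013-01-07 to 2013-12-31: 24 + 28 + 31 + 30 + 31 + 30 + 31 + 31 + 30 + 31 + 30 + 31 = 358 days (rest of January, February, March, April, May, June, July, August, September, October, November, December).
358 ÷ 7 = 51 full weeks with remainder 1, so 51 more Mondays after the first → 52.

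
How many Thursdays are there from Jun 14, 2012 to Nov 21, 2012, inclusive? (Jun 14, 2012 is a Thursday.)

Jun 14, 2012 is a Thursday; the first Thursday on or after it is Jun 14, 2012.
From Jun 14, 2012 to Nov 21, 2012: 16 + 31 + 31 + 30 + 31 + 21 = 160 days (rest of Jun, Jul, Aug, Sep, Oct, Nov).
160 ÷ 7 = 22 full weeks with remainder 6, so 22 more Thursdays after the first → 23.

23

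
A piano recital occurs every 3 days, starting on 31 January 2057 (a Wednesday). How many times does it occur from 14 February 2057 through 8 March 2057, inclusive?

8

Occurrences land 3·i days after 31 January 2057 for i = 0, 1, 2, …
14 February 2057 is 14 days after the start; 14 ÷ 3 = 4 remainder 2; since the remainder is 2, round up to i = 5. First occurrence in the window: #6 on 15 February 2057 (5×3 = 15 days in).
8 March 2057 is 36 days after the start; 36 ÷ 3 = 12 remainder 0. Last occurrence in the window: #13 on 8 March 2057.
Occurrences #6 through #13: 8 in total.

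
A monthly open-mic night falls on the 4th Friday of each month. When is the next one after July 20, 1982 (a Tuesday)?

July 23, 1982

July 1982 starts on a Thursday; its first Friday is the 2nd, so the 4th Friday is the 23rd — July 23, 1982.
July 23, 1982 is after July 20, 1982, so that is the next one.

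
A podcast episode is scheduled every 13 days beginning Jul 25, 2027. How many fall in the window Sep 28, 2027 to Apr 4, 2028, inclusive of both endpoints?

Occurrences land 13·i days after Jul 25, 2027 for i = 0, 1, 2, …
Sep 28, 2027 is 65 days after the start; 65 ÷ 13 = 5 remainder 0. First occurrence in the window: #6 on Sep 28, 2027 (5×13 = 65 days in).
Apr 4, 2028 is 254 days after the start; 254 ÷ 13 = 19 remainder 7. Last occurrence in the window: #20 on Mar 28, 2028.
Occurrences #6 through #20: 15 in total.

15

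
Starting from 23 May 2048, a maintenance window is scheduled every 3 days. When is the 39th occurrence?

14 September 2048

The 39th occurrence is 38 intervals after the first: 38 × 3 = 114 days after 23 May 2048.
May has 31 days — 8 days to the end of May leaves 106.
June has 30 days (76 left).
July has 31 days (45 left).
August has 31 days (14 left).
14 days into September → 14 September 2048.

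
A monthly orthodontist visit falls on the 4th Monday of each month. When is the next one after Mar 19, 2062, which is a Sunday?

Mar 2062 starts on a Wednesday; its first Monday is the 6th, so the 4th Monday is the 27th — Mar 27, 2062.
Mar 27, 2062 is after Mar 19, 2062, so that is the next one.

Mar 27, 2062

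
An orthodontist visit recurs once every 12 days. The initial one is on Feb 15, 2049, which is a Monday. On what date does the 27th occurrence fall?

The 27th occurrence is 26 intervals after the first: 26 × 12 = 312 days after Feb 15, 2049.
Feb has 28 days — 13 days to the end of Feb leaves 299.
Mar has 31 days (268 left).
Apr has 30 days (238 left).
May has 31 days (207 left).
Jun has 30 days (177 left).
Jul has 31 days (146 left).
Aug has 31 days (115 left).
Sep has 30 days (85 left).
Oct has 31 days (54 left).
Nov has 30 days (24 left).
24 days into Dec → Dec 24, 2049.

Dec 24, 2049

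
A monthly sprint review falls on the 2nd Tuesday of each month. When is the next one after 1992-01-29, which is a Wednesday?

January 1992 starts on a Wednesday; its first Tuesday is the 7th, so the 2nd Tuesday is the 14th — 1992-01-14.
That is not after 1992-01-29, so look at February 1992.
February 1992 starts on a Saturday; its first Tuesday is the 4th, so the 2nd Tuesday is the 11th — 1992-02-11.

1992-02-11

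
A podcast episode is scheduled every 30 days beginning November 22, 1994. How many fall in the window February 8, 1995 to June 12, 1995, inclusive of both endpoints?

4

Occurrences land 30·i days after November 22, 1994 for i = 0, 1, 2, …
February 8, 1995 is 78 days after the start; 78 ÷ 30 = 2 remainder 18; since the remainder is 18, round up to i = 3. First occurrence in the window: #4 on February 20, 1995 (3×30 = 90 days in).
June 12, 1995 is 202 days after the start; 202 ÷ 30 = 6 remainder 22. Last occurrence in the window: #7 on May 21, 1995.
Occurrences #4 through #7: 4 in total.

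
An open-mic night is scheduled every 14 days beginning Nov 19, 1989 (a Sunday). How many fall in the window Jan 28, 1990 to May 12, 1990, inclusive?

8

Occurrences land 14·i days after Nov 19, 1989 for i = 0, 1, 2, …
Jan 28, 1990 is 70 days after the start; 70 ÷ 14 = 5 remainder 0. First occurrence in the window: #6 on Jan 28, 1990 (5×14 = 70 days in).
May 12, 1990 is 174 days after the start; 174 ÷ 14 = 12 remainder 6. Last occurrence in the window: #13 on May 6, 1990.
Occurrences #6 through #13: 8 in total.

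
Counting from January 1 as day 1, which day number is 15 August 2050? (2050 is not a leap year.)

Days in months before August: 31 + 28 + 31 + 30 + 31 + 30 + 31 = 212.
Plus 15 days into August → day 227.

227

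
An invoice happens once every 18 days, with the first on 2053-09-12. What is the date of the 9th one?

2054-02-03

The 9th occurrence is 8 intervals after the first: 8 × 18 = 144 days after 2053-09-12.
September has 30 days — 18 days to the end of September leaves 126.
October has 31 days (95 left).
November has 30 days (65 left).
December has 31 days (34 left).
January has 31 days (3 left).
3 days into February → 2054-02-03.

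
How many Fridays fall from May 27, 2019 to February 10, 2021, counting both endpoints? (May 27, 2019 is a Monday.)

May 27, 2019 is a Monday; the first Friday on or after it is May 31, 2019 (4 days later).
From May 31, 2019 to February 10, 2021: 214 + 366 + 41 = 621 days (rest of 2019, 2020, to February 10, 2021 in 2021).
621 ÷ 7 = 88 full weeks with remainder 5, so 88 more Fridays after the first → 89.

89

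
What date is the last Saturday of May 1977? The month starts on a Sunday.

May 28, 1977

May 1977 begins on a Sunday, so the first Saturday is May 7 (6 days later).
May 1977 has 31 days. Adding weeks: 7, 14, 21, 28 — the last one ≤ 31 is the 28th.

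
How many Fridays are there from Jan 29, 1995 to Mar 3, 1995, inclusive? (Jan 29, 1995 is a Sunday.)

5

Jan 29, 1995 is a Sunday; the first Friday on or after it is Feb 3, 1995 (5 days later).
From Feb 3, 1995 to Mar 3, 1995: 25 + 3 = 28 days (rest of Feb, Mar).
28 ÷ 7 = 4 full weeks with remainder 0, so 4 more Fridays after the first → 5.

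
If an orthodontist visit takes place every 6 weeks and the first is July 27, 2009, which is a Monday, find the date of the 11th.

September 20, 2010

The 11th occurrence is 10 intervals after the first: 10 × 42 = 420 days after July 27, 2009.
July has 31 days — 4 days to the end of July leaves 416.
From end of July to end of 2009 is 153 days (263 left).
January has 31 days (232 left).
February has 28 days (204 left).
March has 31 days (173 left).
April has 30 days (143 left).
May has 31 days (112 left).
June has 30 days (82 left).
July has 31 days (51 left).
August has 31 days (20 left).
20 days into September → September 20, 2010.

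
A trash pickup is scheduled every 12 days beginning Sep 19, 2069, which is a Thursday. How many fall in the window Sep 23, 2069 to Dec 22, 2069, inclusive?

Occurrences land 12·i days after Sep 19, 2069 for i = 0, 1, 2, …
Sep 23, 2069 is 4 days after the start; 4 ÷ 12 = 0 remainder 4; since the remainder is 4, round up to i = 1. First occurrence in the window: #2 on Oct 1, 2069 (1×12 = 12 days in).
Dec 22, 2069 is 94 days after the start; 94 ÷ 12 = 7 remainder 10. Last occurrence in the window: #8 on Dec 12, 2069.
Occurrences #2 through #8: 7 in total.

7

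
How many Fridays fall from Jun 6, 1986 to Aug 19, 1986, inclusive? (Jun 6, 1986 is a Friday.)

Jun 6, 1986 is a Friday; the first Friday on or after it is Jun 6, 1986.
From Jun 6, 1986 to Aug 19, 1986: 24 + 31 + 19 = 74 days (rest of Jun, Jul, Aug).
74 ÷ 7 = 10 full weeks with remainder 4, so 10 more Fridays after the first → 11.

11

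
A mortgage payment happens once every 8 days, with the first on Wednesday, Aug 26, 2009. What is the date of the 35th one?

May 25, 2010

The 35th occurrence is 34 intervals after the first: 34 × 8 = 272 days after Aug 26, 2009.
Aug has 31 days — 5 days to the end of Aug leaves 267.
Sep has 30 days (237 left).
Oct has 31 days (206 left).
Nov has 30 days (176 left).
Dec has 31 days (145 left).
Jan has 31 days (114 left).
Feb has 28 days (86 left).
Mar has 31 days (55 left).
Apr has 30 days (25 left).
25 days into May → May 25, 2010.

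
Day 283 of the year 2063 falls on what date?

2063-10-10

January has 31 days (283 − 31 = 252 remain).
February has 28 days (252 − 28 = 224 remain).
March has 31 days (224 − 31 = 193 remain).
April has 30 days (193 − 30 = 163 remain).
May has 31 days (163 − 31 = 132 remain).
June has 30 days (132 − 30 = 102 remain).
July has 31 days (102 − 31 = 71 remain).
August has 31 days (71 − 31 = 40 remain).
September has 30 days (40 − 30 = 10 remain).
10 into October → October 10.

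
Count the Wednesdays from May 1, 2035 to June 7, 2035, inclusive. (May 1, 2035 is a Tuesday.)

6

May 1, 2035 is a Tuesday; the first Wednesday on or after it is May 2, 2035 (1 day later).
From May 2, 2035 to June 7, 2035: 29 + 7 = 36 days (rest of May, June).
36 ÷ 7 = 5 full weeks with remainder 1, so 5 more Wednesdays after the first → 6.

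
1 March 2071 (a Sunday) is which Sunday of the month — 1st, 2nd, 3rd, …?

1st

Day 1 falls in week ⌈1/7⌉ of the month.
Days 1–7 hold the 1st Sunday, 8–14 the 2nd, 15–21 the 3rd, 22–28 the 4th, 29–31 the 5th.
1 is in the range for the 1st.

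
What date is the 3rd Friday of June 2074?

15 June 2074

June 2074 begins on a Friday, so the first Friday is June 1.
The 3rd Friday is 2 weeks later: 1 + 14 = 15.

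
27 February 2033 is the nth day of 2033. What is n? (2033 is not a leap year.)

Days in months before February: 31 = 31.
Plus 27 days into February → day 58.

58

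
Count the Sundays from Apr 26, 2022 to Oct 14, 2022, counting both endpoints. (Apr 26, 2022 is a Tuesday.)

24

Apr 26, 2022 is a Tuesday; the first Sunday on or after it is May 1, 2022 (5 days later).
From May 1, 2022 to Oct 14, 2022: 30 + 30 + 31 + 31 + 30 + 14 = 166 days (rest of May, Jun, Jul, Aug, Sep, Oct).
166 ÷ 7 = 23 full weeks with remainder 5, so 23 more Sundays after the first → 24.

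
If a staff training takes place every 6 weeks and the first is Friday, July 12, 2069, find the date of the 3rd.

October 4, 2069

The 3rd occurrence is 2 intervals after the first: 2 × 42 = 84 days after July 12, 2069.
July has 31 days — 19 days to the end of July leaves 65.
August has 31 days (34 left).
September has 30 days (4 left).
4 days into October → October 4, 2069.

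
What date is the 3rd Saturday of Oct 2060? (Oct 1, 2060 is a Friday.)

Oct 2060 begins on a Friday, so the first Saturday is Oct 2 (1 day later).
The 3rd Saturday is 2 weeks later: 2 + 14 = 16.

Oct 16, 2060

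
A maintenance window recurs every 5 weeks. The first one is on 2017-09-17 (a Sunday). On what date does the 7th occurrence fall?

2018-04-15

The 7th occurrence is 6 intervals after the first: 6 × 35 = 210 days after 2017-09-17.
September has 30 days — 13 days to the end of September leaves 197.
October has 31 days (166 left).
November has 30 days (136 left).
December has 31 days (105 left).
January has 31 days (74 left).
February has 28 days (46 left).
March has 31 days (15 left).
15 days into April → 2018-04-15.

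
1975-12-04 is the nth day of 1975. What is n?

338

Days in months before December: 31 + 28 + 31 + 30 + 31 + 30 + 31 + 31 + 30 + 31 + 30 = 334.
Plus 4 days into December → day 338.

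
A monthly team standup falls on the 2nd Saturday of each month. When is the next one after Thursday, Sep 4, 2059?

Sep 13, 2059

Sep 2059 starts on a Monday; its first Saturday is the 6th, so the 2nd Saturday is the 13th — Sep 13, 2059.
Sep 13, 2059 is after Sep 4, 2059, so that is the next one.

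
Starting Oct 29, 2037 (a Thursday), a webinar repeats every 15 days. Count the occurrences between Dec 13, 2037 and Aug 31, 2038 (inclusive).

18

Occurrences land 15·i days after Oct 29, 2037 for i = 0, 1, 2, …
Dec 13, 2037 is 45 days after the start; 45 ÷ 15 = 3 remainder 0. First occurrence in the window: #4 on Dec 13, 2037 (3×15 = 45 days in).
Aug 31, 2038 is 306 days after the start; 306 ÷ 15 = 20 remainder 6. Last occurrence in the window: #21 on Aug 25, 2038.
Occurrences #4 through #21: 18 in total.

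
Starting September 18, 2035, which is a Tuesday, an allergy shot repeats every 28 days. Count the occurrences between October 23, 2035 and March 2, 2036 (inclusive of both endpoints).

Occurrences land 28·i days after September 18, 2035 for i = 0, 1, 2, …
October 23, 2035 is 35 days after the start; 35 ÷ 28 = 1 remainder 7; since the remainder is 7, round up to i = 2. First occurrence in the window: #3 on November 13, 2035 (2×28 = 56 days in).
March 2, 2036 is 166 days after the start; 166 ÷ 28 = 5 remainder 26. Last occurrence in the window: #6 on February 5, 2036.
Occurrences #3 through #6: 4 in total.

4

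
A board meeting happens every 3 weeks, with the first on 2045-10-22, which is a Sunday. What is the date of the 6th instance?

2046-02-04

The 6th occurrence is 5 intervals after the first: 5 × 21 = 105 days after 2045-10-22.
October has 31 days — 9 days to the end of October leaves 96.
November has 30 days (66 left).
December has 31 days (35 left).
January has 31 days (4 left).
4 days into February → 2046-02-04.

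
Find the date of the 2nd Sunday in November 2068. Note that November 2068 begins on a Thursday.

2068-11-11

November 2068 begins on a Thursday, so the first Sunday is November 4 (3 days later).
The 2nd Sunday is 1 weeks later: 4 + 7 = 11.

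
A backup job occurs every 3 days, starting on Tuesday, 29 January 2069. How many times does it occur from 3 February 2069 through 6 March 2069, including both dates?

11

Occurrences land 3·i days after 29 January 2069 for i = 0, 1, 2, …
3 February 2069 is 5 days after the start; 5 ÷ 3 = 1 remainder 2; since the remainder is 2, round up to i = 2. First occurrence in the window: #3 on 4 February 2069 (2×3 = 6 days in).
6 March 2069 is 36 days after the start; 36 ÷ 3 = 12 remainder 0. Last occurrence in the window: #13 on 6 March 2069.
Occurrences #3 through #13: 11 in total.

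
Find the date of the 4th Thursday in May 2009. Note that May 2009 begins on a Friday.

May 2009 begins on a Friday, so the first Thursday is May 7 (6 days later).
The 4th Thursday is 3 weeks later: 7 + 21 = 28.

May 28, 2009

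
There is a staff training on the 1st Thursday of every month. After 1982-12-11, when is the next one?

December 1982 starts on a Wednesday, so its 1st Thursday is 1982-12-02 (1 day in).
That is not after 1982-12-11, so look at January 1983.
January 1983 starts on a Saturday, so its 1st Thursday is 1983-01-06 (5 days in).

1983-01-06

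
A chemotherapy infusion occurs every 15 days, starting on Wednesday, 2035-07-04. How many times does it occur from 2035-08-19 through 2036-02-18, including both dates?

Occurrences land 15·i days after 2035-07-04 for i = 0, 1, 2, …
2035-08-19 is 46 days after the start; 46 ÷ 15 = 3 remainder 1; since the remainder is 1, round up to i = 4. First occurrence in the window: #5 on 2035-09-02 (4×15 = 60 days in).
2036-02-18 is 229 days after the start; 229 ÷ 15 = 15 remainder 4. Last occurrence in the window: #16 on 2036-02-14.
Occurrences #5 through #16: 12 in total.

12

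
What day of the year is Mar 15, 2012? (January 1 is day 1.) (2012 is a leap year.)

Days in months before Mar: 31 + 29 = 60.
Plus 15 days into Mar → day 75.

75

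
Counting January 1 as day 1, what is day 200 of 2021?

19 July 2021

January has 31 days (200 − 31 = 169 remain).
February has 28 days (169 − 28 = 141 remain).
March has 31 days (141 − 31 = 110 remain).
April has 30 days (110 − 30 = 80 remain).
May has 31 days (80 − 31 = 49 remain).
June has 30 days (49 − 30 = 19 remain).
19 into July → July 19.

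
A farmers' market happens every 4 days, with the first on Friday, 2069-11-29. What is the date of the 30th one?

The 30th occurrence is 29 intervals after the first: 29 × 4 = 116 days after 2069-11-29.
November has 30 days — 1 day to the end of November leaves 115.
December has 31 days (84 left).
January has 31 days (53 left).
February has 28 days (25 left).
25 days into March → 2070-03-25.

2070-03-25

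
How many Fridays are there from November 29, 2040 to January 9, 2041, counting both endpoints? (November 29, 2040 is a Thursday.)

November 29, 2040 is a Thursday; the first Friday on or after it is November 30, 2040 (1 day later).
From November 30, 2040 to January 9, 2041: 0 + 31 + 9 = 40 days (rest of November, December, January).
40 ÷ 7 = 5 full weeks with remainder 5, so 5 more Fridays after the first → 6.

6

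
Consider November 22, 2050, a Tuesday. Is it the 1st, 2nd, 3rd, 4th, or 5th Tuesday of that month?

Day 22 falls in week ⌈22/7⌉ of the month.
Days 1–7 hold the 1st Tuesday, 8–14 the 2nd, 15–21 the 3rd, 22–28 the 4th, 29–31 the 5th.
22 is in the range for the 4th.

4th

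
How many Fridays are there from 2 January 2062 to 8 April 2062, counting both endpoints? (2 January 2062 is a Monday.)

14

2 January 2062 is a Monday; the first Friday on or after it is 6 January 2062 (4 days later).
From 6 January 2062 to 8 April 2062: 25 + 28 + 31 + 8 = 92 days (rest of January, February, March, April).
92 ÷ 7 = 13 full weeks with remainder 1, so 13 more Fridays after the first → 14.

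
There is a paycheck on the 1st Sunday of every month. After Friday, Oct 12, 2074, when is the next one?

Oct 2074 starts on a Monday, so its 1st Sunday is Oct 7, 2074 (6 days in).
That is not after Oct 12, 2074, so look at Nov 2074.
Nov 2074 starts on a Thursday, so its 1st Sunday is Nov 4, 2074 (3 days in).

Nov 4, 2074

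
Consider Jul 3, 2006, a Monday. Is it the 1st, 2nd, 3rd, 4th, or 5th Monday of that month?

Day 3 falls in week ⌈3/7⌉ of the month.
Days 1–7 hold the 1st Monday, 8–14 the 2nd, 15–21 the 3rd, 22–28 the 4th, 29–31 the 5th.
3 is in the range for the 1st.

1st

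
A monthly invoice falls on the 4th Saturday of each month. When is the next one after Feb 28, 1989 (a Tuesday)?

Mar 25, 1989

Feb 1989 starts on a Wednesday; its first Saturday is the 4th, so the 4th Saturday is the 25th — Feb 25, 1989.
That is not after Feb 28, 1989, so look at Mar 1989.
Mar 1989 starts on a Wednesday; its first Saturday is the 4th, so the 4th Saturday is the 25th — Mar 25, 1989.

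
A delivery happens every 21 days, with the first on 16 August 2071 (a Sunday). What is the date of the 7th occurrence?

20 December 2071

The 7th occurrence is 6 intervals after the first: 6 × 21 = 126 days after 16 August 2071.
August has 31 days — 15 days to the end of August leaves 111.
September has 30 days (81 left).
October has 31 days (50 left).
November has 30 days (20 left).
20 days into December → 20 December 2071.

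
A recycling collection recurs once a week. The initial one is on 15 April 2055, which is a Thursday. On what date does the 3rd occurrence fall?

The 3rd occurrence is 2 intervals after the first: 2 × 7 = 14 days after 15 April 2055.
14 days later is 29 April 2055.

29 April 2055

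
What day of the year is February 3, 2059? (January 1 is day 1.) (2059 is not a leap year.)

34

Days in months before February: 31 = 31.
Plus 3 days into February → day 34.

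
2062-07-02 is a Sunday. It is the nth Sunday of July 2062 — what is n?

Day 2 falls in week ⌈2/7⌉ of the month.
Days 1–7 hold the 1st Sunday, 8–14 the 2nd, 15–21 the 3rd, 22–28 the 4th, 29–31 the 5th.
2 is in the range for the 1st.

1st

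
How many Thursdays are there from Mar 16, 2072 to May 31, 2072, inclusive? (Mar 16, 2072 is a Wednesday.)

11

Mar 16, 2072 is a Wednesday; the first Thursday on or after it is Mar 17, 2072 (1 day later).
From Mar 17, 2072 to May 31, 2072: 14 + 30 + 31 = 75 days (rest of Mar, Apr, May).
75 ÷ 7 = 10 full weeks with remainder 5, so 10 more Thursdays after the first → 11.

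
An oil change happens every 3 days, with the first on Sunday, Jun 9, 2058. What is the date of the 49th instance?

The 49th occurrence is 48 intervals after the first: 48 × 3 = 144 days after Jun 9, 2058.
Jun has 30 days — 21 days to the end of Jun leaves 123.
Jul has 31 days (92 left).
Aug has 31 days (61 left).
Sep has 30 days (31 left).
31 days into Oct → Oct 31, 2058.

Oct 31, 2058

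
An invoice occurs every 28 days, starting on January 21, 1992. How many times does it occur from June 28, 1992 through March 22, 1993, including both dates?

10

Occurrences land 28·i days after January 21, 1992 for i = 0, 1, 2, …
June 28, 1992 is 159 days after the start; 159 ÷ 28 = 5 remainder 19; since the remainder is 19, round up to i = 6. First occurrence in the window: #7 on July 7, 1992 (6×28 = 168 days in).
March 22, 1993 is 426 days after the start; 426 ÷ 28 = 15 remainder 6. Last occurrence in the window: #16 on March 16, 1993.
Occurrences #7 through #16: 10 in total.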